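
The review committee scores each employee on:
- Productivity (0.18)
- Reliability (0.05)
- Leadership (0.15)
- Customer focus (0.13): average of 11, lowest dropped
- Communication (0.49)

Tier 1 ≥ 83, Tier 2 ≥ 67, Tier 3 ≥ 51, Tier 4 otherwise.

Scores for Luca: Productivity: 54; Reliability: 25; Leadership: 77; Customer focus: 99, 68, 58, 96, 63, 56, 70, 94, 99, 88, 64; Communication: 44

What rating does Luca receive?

Customer focus: drop 56 → average of remaining 10 = 799/10 = 79.9
Weighted total:
  Productivity 54 × 0.18 = 9.72
  Reliability 25 × 0.05 = 1.25
  Leadership 77 × 0.15 = 11.55
  Customer focus 79.9 × 0.13 = 10.387
  Communication 44 × 0.49 = 21.56
Sum = 54.467
54.467 is ≥ 51 and < 67 → Tier 3

Tier 3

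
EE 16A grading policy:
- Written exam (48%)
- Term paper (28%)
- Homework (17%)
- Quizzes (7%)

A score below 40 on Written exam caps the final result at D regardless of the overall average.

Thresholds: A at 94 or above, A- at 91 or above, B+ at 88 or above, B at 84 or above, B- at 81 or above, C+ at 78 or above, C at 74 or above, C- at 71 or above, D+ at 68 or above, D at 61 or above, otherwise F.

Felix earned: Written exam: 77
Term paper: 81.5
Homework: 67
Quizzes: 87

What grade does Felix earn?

C

Written exam score 77 ≥ 40: minimum met.
Weighted total:
  Written exam 77 × 0.48 = 36.96
  Term paper 81.5 × 0.28 = 22.82
  Homework 67 × 0.17 = 11.39
  Quizzes 87 × 0.07 = 6.09
Sum = 77.26
77.26 is ≥ 74 and < 78 → C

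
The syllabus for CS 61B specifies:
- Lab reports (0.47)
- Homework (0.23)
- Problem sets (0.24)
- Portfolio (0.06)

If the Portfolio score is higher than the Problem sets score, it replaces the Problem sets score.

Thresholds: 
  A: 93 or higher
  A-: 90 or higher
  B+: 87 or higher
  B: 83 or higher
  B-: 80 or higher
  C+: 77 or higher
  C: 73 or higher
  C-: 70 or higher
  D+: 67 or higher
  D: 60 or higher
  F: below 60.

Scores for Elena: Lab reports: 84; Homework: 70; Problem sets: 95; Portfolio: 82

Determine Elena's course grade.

Portfolio (82) ≤ Problem sets (95), so Problem sets stays at 95.
Weighted total:
  Lab reports 84 × 0.47 = 39.48
  Homework 70 × 0.23 = 16.1
  Problem sets 95 × 0.24 = 22.8
  Portfolio 82 × 0.06 = 4.92
Sum = 83.3
83.3 is ≥ 83 and < 87 → B

B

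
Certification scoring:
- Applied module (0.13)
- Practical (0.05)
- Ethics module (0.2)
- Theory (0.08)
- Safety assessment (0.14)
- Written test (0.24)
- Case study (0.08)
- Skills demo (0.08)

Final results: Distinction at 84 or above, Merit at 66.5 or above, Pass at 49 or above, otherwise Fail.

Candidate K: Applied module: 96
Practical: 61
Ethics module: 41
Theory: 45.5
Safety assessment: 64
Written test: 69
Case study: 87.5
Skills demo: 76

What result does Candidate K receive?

Pass

Weighted total:
  Applied module 96 × 0.13 = 12.48
  Practical 61 × 0.05 = 3.05
  Ethics module 41 × 0.2 = 8.2
  Theory 45.5 × 0.08 = 3.64
  Safety assessment 64 × 0.14 = 8.96
  Written test 69 × 0.24 = 16.56
  Case study 87.5 × 0.08 = 7
  Skills demo 76 × 0.08 = 6.08
Sum = 65.97
65.97 is ≥ 49 and < 66.5 → Pass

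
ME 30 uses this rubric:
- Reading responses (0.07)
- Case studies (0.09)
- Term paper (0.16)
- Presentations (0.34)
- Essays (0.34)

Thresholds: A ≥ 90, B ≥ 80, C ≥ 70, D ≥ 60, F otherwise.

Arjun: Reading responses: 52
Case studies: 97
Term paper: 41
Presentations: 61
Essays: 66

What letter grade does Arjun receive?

D

Weighted total:
  Reading responses 52 × 0.07 = 3.64
  Case studies 97 × 0.09 = 8.73
  Term paper 41 × 0.16 = 6.56
  Presentations 61 × 0.34 = 20.74
  Essays 66 × 0.34 = 22.44
Sum = 62.11
62.11 is ≥ 60 and < 70 → D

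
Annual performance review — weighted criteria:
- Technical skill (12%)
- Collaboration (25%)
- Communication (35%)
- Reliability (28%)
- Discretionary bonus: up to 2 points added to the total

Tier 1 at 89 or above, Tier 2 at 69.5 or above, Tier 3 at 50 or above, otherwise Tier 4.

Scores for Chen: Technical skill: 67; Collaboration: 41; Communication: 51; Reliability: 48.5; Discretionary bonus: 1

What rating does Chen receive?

Tier 3

Weighted total:
  Technical skill 67 × 0.12 = 8.04
  Collaboration 41 × 0.25 = 10.25
  Communication 51 × 0.35 = 17.85
  Reliability 48.5 × 0.28 = 13.58
Sum = 49.72
Discretionary bonus: 49.72 + 1 = 50.72
50.72 is ≥ 50 and < 69.5 → Tier 3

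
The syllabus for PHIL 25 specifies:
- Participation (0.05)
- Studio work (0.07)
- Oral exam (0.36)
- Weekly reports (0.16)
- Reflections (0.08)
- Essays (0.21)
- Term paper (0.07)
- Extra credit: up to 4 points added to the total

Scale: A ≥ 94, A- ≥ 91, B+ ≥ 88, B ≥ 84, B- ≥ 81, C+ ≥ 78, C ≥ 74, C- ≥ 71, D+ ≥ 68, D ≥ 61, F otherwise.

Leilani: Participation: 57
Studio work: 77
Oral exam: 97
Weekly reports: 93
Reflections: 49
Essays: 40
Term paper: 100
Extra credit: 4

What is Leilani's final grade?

B-

Weighted total:
  Participation 57 × 0.05 = 2.85
  Studio work 77 × 0.07 = 5.39
  Oral exam 97 × 0.36 = 34.92
  Weekly reports 93 × 0.16 = 14.88
  Reflections 49 × 0.08 = 3.92
  Essays 40 × 0.21 = 8.4
  Term paper 100 × 0.07 = 7
Sum = 77.36
Extra credit: 77.36 + 4 = 81.36
81.36 is ≥ 81 and < 84 → B-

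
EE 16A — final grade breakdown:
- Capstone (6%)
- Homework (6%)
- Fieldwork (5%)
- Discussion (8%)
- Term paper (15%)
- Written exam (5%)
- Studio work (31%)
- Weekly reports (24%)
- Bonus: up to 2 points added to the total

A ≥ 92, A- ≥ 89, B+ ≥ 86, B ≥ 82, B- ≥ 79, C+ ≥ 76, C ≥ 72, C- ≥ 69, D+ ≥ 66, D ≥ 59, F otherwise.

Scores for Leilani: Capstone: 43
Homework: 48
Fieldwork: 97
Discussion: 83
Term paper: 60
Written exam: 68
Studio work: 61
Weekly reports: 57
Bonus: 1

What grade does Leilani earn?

Weighted total:
  Capstone 43 × 0.06 = 2.58
  Homework 48 × 0.06 = 2.88
  Fieldwork 97 × 0.05 = 4.85
  Discussion 83 × 0.08 = 6.64
  Term paper 60 × 0.15 = 9
  Written exam 68 × 0.05 = 3.4
  Studio work 61 × 0.31 = 18.91
  Weekly reports 57 × 0.24 = 13.68
Sum = 61.94
Bonus: 61.94 + 1 = 62.94
62.94 is ≥ 59 and < 66 → D

D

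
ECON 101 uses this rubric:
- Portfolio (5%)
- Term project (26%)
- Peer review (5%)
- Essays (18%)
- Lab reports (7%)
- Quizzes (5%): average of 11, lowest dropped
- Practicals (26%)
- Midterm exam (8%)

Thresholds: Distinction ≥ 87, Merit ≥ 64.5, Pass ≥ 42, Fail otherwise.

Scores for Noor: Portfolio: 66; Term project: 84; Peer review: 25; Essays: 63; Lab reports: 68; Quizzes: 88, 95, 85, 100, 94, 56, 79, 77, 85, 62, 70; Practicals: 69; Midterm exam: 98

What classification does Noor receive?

Merit

Quizzes: drop 56 → average of remaining 10 = 835/10 = 83.5
Weighted total:
  Portfolio 66 × 0.05 = 3.3
  Term project 84 × 0.26 = 21.84
  Peer review 25 × 0.05 = 1.25
  Essays 63 × 0.18 = 11.34
  Lab reports 68 × 0.07 = 4.76
  Quizzes 83.5 × 0.05 = 4.175
  Practicals 69 × 0.26 = 17.94
  Midterm exam 98 × 0.08 = 7.84
Sum = 72.445
72.445 is ≥ 64.5 and < 87 → Merit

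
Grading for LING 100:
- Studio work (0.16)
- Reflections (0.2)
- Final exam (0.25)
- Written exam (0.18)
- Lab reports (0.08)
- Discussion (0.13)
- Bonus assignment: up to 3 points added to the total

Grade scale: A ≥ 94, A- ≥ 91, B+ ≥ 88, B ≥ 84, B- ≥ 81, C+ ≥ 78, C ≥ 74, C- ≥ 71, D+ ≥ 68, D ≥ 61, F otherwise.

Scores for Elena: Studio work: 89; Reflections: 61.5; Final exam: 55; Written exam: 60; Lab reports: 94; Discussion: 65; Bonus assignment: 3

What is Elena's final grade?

Weighted total:
  Studio work 89 × 0.16 = 14.24
  Reflections 61.5 × 0.2 = 12.3
  Final exam 55 × 0.25 = 13.75
  Written exam 60 × 0.18 = 10.8
  Lab reports 94 × 0.08 = 7.52
  Discussion 65 × 0.13 = 8.45
Sum = 67.06
Bonus assignment: 67.06 + 3 = 70.06
70.06 is ≥ 68 and < 71 → D+

D+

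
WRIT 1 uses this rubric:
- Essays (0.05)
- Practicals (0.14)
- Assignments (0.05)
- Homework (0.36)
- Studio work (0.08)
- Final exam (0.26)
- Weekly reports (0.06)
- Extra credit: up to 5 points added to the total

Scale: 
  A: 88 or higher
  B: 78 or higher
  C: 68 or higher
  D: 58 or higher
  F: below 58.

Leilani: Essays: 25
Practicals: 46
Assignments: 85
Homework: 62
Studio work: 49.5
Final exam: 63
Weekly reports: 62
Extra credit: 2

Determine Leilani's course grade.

Weighted total:
  Essays 25 × 0.05 = 1.25
  Practicals 46 × 0.14 = 6.44
  Assignments 85 × 0.05 = 4.25
  Homework 62 × 0.36 = 22.32
  Studio work 49.5 × 0.08 = 3.96
  Final exam 63 × 0.26 = 16.38
  Weekly reports 62 × 0.06 = 3.72
Sum = 58.32
Extra credit: 58.32 + 2 = 60.32
60.32 is ≥ 58 and < 68 → D

D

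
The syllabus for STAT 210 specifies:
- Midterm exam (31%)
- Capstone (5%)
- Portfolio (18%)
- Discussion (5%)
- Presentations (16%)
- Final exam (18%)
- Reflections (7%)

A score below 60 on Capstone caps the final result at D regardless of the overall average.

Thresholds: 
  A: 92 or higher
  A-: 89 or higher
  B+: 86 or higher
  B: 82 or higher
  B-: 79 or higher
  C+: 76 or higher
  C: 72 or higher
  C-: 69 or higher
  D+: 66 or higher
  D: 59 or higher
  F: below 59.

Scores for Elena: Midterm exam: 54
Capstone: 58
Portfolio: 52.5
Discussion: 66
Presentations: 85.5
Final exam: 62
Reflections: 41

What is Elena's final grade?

Capstone score 58 < 60: minimum not met.
Weighted total:
  Midterm exam 54 × 0.31 = 16.74
  Capstone 58 × 0.05 = 2.9
  Portfolio 52.5 × 0.18 = 9.45
  Discussion 66 × 0.05 = 3.3
  Presentations 85.5 × 0.16 = 13.68
  Final exam 62 × 0.18 = 11.16
  Reflections 41 × 0.07 = 2.87
Sum = 60.1
60.1 would be D; cap at D applies → D.

D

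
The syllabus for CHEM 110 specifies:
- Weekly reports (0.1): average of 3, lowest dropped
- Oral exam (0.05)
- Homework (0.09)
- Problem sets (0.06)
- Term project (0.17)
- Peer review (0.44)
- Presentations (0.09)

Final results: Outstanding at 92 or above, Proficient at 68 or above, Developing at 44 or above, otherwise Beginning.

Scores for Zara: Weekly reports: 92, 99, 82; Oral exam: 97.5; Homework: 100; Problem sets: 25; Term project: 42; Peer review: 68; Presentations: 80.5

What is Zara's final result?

Proficient

Weekly reports: drop 82 → average of remaining 2 = 191/2 = 95.5
Weighted total:
  Weekly reports 95.5 × 0.1 = 9.55
  Oral exam 97.5 × 0.05 = 4.875
  Homework 100 × 0.09 = 9
  Problem sets 25 × 0.06 = 1.5
  Term project 42 × 0.17 = 7.14
  Peer review 68 × 0.44 = 29.92
  Presentations 80.5 × 0.09 = 7.245
Sum = 69.23
69.23 is ≥ 68 and < 92 → Proficient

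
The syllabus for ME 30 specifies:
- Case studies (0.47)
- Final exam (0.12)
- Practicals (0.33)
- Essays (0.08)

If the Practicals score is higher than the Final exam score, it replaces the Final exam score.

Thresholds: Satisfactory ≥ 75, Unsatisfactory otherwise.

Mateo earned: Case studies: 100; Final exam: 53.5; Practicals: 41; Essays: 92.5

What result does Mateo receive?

Unsatisfactory

Practicals (41) ≤ Final exam (53.5), so Final exam stays at 53.5.
Weighted total:
  Case studies 100 × 0.47 = 47
  Final exam 53.5 × 0.12 = 6.42
  Practicals 41 × 0.33 = 13.53
  Essays 92.5 × 0.08 = 7.4
Sum = 74.35
74.35 < 75 → Unsatisfactory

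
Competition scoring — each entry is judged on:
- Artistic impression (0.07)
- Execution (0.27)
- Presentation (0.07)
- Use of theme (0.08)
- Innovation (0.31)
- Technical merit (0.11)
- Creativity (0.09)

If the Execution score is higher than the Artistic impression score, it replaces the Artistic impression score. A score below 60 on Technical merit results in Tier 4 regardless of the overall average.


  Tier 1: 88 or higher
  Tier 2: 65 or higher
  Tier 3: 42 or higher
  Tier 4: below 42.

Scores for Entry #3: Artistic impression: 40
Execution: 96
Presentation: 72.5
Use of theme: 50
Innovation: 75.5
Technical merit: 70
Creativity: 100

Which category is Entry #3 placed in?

Tier 2

Execution (96) > Artistic impression (40), so Artistic impression counts as 96.
Technical merit score 70 ≥ 60: minimum met.
Weighted total:
  Artistic impression 96 × 0.07 = 6.72
  Execution 96 × 0.27 = 25.92
  Presentation 72.5 × 0.07 = 5.075
  Use of theme 50 × 0.08 = 4
  Innovation 75.5 × 0.31 = 23.405
  Technical merit 70 × 0.11 = 7.7
  Creativity 100 × 0.09 = 9
Sum = 81.82
81.82 is ≥ 65 and < 88 → Tier 2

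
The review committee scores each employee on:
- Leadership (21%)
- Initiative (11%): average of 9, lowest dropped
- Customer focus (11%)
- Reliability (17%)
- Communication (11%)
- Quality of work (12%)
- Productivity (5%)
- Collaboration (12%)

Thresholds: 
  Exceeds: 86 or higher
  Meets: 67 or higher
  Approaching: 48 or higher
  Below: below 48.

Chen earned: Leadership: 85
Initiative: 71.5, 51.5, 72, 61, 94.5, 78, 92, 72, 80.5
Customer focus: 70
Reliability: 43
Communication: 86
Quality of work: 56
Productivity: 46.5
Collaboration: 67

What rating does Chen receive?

Meets

Initiative: drop 51.5 → average of remaining 8 = 621.5/8 = 77.6875
Weighted total:
  Leadership 85 × 0.21 = 17.85
  Initiative 77.6875 × 0.11 = 8.545625
  Customer focus 70 × 0.11 = 7.7
  Reliability 43 × 0.17 = 7.31
  Communication 86 × 0.11 = 9.46
  Quality of work 56 × 0.12 = 6.72
  Productivity 46.5 × 0.05 = 2.325
  Collaboration 67 × 0.12 = 8.04
Sum = 67.950625
67.950625 is ≥ 67 and < 86 → Meets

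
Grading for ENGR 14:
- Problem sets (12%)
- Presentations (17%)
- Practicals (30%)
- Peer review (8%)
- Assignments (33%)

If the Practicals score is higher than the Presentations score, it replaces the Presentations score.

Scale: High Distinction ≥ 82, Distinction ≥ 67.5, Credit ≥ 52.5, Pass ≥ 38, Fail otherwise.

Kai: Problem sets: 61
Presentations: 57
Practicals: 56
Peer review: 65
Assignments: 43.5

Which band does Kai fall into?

Practicals (56) ≤ Presentations (57), so Presentations stays at 57.
Weighted total:
  Problem sets 61 × 0.12 = 7.32
  Presentations 57 × 0.17 = 9.69
  Practicals 56 × 0.3 = 16.8
  Peer review 65 × 0.08 = 5.2
  Assignments 43.5 × 0.33 = 14.355
Sum = 53.365
53.365 is ≥ 52.5 and < 67.5 → Credit

Credit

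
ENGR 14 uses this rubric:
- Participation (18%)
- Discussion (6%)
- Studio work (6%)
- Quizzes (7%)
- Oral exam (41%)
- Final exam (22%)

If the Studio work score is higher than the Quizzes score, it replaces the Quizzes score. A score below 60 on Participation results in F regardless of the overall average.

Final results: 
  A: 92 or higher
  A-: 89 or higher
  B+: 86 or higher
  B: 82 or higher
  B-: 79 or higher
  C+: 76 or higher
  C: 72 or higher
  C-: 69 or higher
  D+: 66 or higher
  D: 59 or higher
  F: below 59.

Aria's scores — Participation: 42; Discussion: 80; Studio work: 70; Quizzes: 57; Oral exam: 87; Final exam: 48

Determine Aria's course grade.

Studio work (70) > Quizzes (57), so Quizzes counts as 70.
Participation score 42 < 60: minimum not met.
Weighted total:
  Participation 42 × 0.18 = 7.56
  Discussion 80 × 0.06 = 4.8
  Studio work 70 × 0.06 = 4.2
  Quizzes 70 × 0.07 = 4.9
  Oral exam 87 × 0.41 = 35.67
  Final exam 48 × 0.22 = 10.56
Sum = 67.69
Because the Participation minimum was not met, the result is F.

F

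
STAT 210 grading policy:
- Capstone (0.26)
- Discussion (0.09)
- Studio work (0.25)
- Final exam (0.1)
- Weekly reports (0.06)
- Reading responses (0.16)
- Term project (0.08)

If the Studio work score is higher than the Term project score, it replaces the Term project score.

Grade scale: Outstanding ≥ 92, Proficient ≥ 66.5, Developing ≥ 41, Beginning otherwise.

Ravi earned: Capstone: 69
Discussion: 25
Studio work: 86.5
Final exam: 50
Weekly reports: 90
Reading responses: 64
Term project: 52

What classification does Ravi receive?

Studio work (86.5) > Term project (52), so Term project counts as 86.5.
Weighted total:
  Capstone 69 × 0.26 = 17.94
  Discussion 25 × 0.09 = 2.25
  Studio work 86.5 × 0.25 = 21.625
  Final exam 50 × 0.1 = 5
  Weekly reports 90 × 0.06 = 5.4
  Reading responses 64 × 0.16 = 10.24
  Term project 86.5 × 0.08 = 6.92
Sum = 69.375
69.375 is ≥ 66.5 and < 92 → Proficient

Proficient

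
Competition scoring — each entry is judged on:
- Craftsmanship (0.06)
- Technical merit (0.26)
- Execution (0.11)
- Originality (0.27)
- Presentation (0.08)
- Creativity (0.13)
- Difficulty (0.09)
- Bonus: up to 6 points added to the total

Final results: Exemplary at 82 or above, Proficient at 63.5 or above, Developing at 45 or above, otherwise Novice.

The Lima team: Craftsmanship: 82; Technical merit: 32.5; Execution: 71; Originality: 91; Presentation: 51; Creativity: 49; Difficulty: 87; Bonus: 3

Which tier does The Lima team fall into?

Proficient

Weighted total:
  Craftsmanship 82 × 0.06 = 4.92
  Technical merit 32.5 × 0.26 = 8.45
  Execution 71 × 0.11 = 7.81
  Originality 91 × 0.27 = 24.57
  Presentation 51 × 0.08 = 4.08
  Creativity 49 × 0.13 = 6.37
  Difficulty 87 × 0.09 = 7.83
Sum = 64.03
Bonus: 64.03 + 3 = 67.03
67.03 is ≥ 63.5 and < 82 → Proficient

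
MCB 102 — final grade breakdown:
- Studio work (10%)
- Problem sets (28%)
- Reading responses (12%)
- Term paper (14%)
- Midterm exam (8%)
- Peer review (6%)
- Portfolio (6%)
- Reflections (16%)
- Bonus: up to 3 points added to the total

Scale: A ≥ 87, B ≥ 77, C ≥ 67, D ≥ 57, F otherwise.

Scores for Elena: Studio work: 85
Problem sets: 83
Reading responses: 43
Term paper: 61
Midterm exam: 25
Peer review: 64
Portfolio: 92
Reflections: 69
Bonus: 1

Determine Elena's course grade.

C

Weighted total:
  Studio work 85 × 0.1 = 8.5
  Problem sets 83 × 0.28 = 23.24
  Reading responses 43 × 0.12 = 5.16
  Term paper 61 × 0.14 = 8.54
  Midterm exam 25 × 0.08 = 2
  Peer review 64 × 0.06 = 3.84
  Portfolio 92 × 0.06 = 5.52
  Reflections 69 × 0.16 = 11.04
Sum = 67.84
Bonus: 67.84 + 1 = 68.84
68.84 is ≥ 67 and < 77 → C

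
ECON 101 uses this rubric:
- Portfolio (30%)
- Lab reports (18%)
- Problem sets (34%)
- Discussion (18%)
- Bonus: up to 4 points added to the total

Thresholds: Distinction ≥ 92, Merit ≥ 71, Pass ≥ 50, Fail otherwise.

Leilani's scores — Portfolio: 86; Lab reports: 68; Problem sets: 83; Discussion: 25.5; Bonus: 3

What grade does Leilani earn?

Weighted total:
  Portfolio 86 × 0.3 = 25.8
  Lab reports 68 × 0.18 = 12.24
  Problem sets 83 × 0.34 = 28.22
  Discussion 25.5 × 0.18 = 4.59
Sum = 70.85
Bonus: 70.85 + 3 = 73.85
73.85 is ≥ 71 and < 92 → Merit

Merit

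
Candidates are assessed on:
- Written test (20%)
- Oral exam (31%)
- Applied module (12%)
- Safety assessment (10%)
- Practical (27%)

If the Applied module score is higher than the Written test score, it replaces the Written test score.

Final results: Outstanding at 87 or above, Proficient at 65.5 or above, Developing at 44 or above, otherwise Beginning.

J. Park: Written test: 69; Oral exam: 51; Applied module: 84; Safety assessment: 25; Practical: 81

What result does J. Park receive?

Proficient

Applied module (84) > Written test (69), so Written test counts as 84.
Weighted total:
  Written test 84 × 0.2 = 16.8
  Oral exam 51 × 0.31 = 15.81
  Applied module 84 × 0.12 = 10.08
  Safety assessment 25 × 0.1 = 2.5
  Practical 81 × 0.27 = 21.87
Sum = 67.06
67.06 is ≥ 65.5 and < 87 → Proficient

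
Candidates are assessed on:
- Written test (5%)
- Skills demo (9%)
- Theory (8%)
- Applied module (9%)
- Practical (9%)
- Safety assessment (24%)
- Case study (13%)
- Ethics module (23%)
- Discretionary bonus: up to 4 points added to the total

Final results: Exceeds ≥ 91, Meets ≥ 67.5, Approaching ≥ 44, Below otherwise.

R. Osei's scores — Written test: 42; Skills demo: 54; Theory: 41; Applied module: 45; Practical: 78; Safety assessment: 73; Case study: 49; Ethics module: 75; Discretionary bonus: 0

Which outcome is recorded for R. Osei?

Approaching

Weighted total:
  Written test 42 × 0.05 = 2.1
  Skills demo 54 × 0.09 = 4.86
  Theory 41 × 0.08 = 3.28
  Applied module 45 × 0.09 = 4.05
  Practical 78 × 0.09 = 7.02
  Safety assessment 73 × 0.24 = 17.52
  Case study 49 × 0.13 = 6.37
  Ethics module 75 × 0.23 = 17.25
Sum = 62.45
Discretionary bonus: 62.45 + 0 = 62.45
62.45 is ≥ 44 and < 67.5 → Approaching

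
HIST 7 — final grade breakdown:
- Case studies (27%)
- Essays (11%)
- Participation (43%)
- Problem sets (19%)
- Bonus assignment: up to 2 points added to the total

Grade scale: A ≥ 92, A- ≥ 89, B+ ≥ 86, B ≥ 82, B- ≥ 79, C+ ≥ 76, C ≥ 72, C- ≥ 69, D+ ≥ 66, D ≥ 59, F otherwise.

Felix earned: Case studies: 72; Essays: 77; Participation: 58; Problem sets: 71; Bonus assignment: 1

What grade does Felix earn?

Weighted total:
  Case studies 72 × 0.27 = 19.44
  Essays 77 × 0.11 = 8.47
  Participation 58 × 0.43 = 24.94
  Problem sets 71 × 0.19 = 13.49
Sum = 66.34
Bonus assignment: 66.34 + 1 = 67.34
67.34 is ≥ 66 and < 69 → D+

D+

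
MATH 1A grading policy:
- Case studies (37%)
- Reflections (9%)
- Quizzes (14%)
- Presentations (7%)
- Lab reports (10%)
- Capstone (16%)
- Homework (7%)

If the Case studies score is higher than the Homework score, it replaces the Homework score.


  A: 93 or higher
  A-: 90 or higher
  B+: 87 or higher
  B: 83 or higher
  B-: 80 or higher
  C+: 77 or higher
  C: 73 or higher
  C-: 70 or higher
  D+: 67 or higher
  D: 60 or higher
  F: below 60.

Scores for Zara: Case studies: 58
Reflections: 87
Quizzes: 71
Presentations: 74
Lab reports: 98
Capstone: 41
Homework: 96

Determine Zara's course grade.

Case studies (58) ≤ Homework (96), so Homework stays at 96.
Weighted total:
  Case studies 58 × 0.37 = 21.46
  Reflections 87 × 0.09 = 7.83
  Quizzes 71 × 0.14 = 9.94
  Presentations 74 × 0.07 = 5.18
  Lab reports 98 × 0.1 = 9.8
  Capstone 41 × 0.16 = 6.56
  Homework 96 × 0.07 = 6.72
Sum = 67.49
67.49 is ≥ 67 and < 70 → D+

D+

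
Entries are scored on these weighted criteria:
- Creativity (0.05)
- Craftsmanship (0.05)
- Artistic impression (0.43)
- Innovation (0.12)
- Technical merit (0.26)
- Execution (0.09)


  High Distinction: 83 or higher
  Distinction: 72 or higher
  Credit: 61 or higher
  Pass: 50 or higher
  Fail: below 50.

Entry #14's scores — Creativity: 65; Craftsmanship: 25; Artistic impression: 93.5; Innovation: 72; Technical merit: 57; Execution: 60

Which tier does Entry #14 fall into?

Weighted total:
  Creativity 65 × 0.05 = 3.25
  Craftsmanship 25 × 0.05 = 1.25
  Artistic impression 93.5 × 0.43 = 40.205
  Innovation 72 × 0.12 = 8.64
  Technical merit 57 × 0.26 = 14.82
  Execution 60 × 0.09 = 5.4
Sum = 73.565
73.565 is ≥ 72 and < 83 → Distinction

Distinction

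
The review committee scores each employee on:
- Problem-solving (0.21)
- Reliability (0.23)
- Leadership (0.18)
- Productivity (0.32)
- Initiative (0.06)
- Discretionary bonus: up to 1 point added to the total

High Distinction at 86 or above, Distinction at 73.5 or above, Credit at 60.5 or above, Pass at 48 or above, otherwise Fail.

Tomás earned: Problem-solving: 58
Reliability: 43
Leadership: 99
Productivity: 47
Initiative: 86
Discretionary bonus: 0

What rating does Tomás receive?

Pass

Weighted total:
  Problem-solving 58 × 0.21 = 12.18
  Reliability 43 × 0.23 = 9.89
  Leadership 99 × 0.18 = 17.82
  Productivity 47 × 0.32 = 15.04
  Initiative 86 × 0.06 = 5.16
Sum = 60.09
Discretionary bonus: 60.09 + 0 = 60.09
60.09 is ≥ 48 and < 60.5 → Pass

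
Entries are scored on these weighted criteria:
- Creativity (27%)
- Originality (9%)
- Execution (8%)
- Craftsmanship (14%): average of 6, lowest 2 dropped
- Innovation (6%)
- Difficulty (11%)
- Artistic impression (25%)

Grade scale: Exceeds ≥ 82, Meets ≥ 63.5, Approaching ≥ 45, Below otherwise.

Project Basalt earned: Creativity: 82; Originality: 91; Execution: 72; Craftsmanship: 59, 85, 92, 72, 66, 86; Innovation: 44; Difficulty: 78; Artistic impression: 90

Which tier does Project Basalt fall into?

Meets

Craftsmanship: drop 59, 66 → average of remaining 4 = 335/4 = 83.75
Weighted total:
  Creativity 82 × 0.27 = 22.14
  Originality 91 × 0.09 = 8.19
  Execution 72 × 0.08 = 5.76
  Craftsmanship 83.75 × 0.14 = 11.725
  Innovation 44 × 0.06 = 2.64
  Difficulty 78 × 0.11 = 8.58
  Artistic impression 90 × 0.25 = 22.5
Sum = 81.535
81.535 is ≥ 63.5 and < 82 → Meets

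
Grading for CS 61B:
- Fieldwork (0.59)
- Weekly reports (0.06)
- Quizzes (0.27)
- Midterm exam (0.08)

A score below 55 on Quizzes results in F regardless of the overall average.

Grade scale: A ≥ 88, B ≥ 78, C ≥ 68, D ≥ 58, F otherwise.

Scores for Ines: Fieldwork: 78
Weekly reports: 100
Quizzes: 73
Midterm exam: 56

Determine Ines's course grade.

C

Quizzes score 73 ≥ 55: minimum met.
Weighted total:
  Fieldwork 78 × 0.59 = 46.02
  Weekly reports 100 × 0.06 = 6
  Quizzes 73 × 0.27 = 19.71
  Midterm exam 56 × 0.08 = 4.48
Sum = 76.21
76.21 is ≥ 68 and < 78 → C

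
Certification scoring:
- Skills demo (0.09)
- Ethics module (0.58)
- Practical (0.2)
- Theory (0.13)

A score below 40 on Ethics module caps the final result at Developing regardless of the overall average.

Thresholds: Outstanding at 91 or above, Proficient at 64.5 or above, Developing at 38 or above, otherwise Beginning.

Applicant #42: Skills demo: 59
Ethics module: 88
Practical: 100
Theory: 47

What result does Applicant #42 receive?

Ethics module score 88 ≥ 40: minimum met.
Weighted total:
  Skills demo 59 × 0.09 = 5.31
  Ethics module 88 × 0.58 = 51.04
  Practical 100 × 0.2 = 20
  Theory 47 × 0.13 = 6.11
Sum = 82.46
82.46 is ≥ 64.5 and < 91 → Proficient

Proficient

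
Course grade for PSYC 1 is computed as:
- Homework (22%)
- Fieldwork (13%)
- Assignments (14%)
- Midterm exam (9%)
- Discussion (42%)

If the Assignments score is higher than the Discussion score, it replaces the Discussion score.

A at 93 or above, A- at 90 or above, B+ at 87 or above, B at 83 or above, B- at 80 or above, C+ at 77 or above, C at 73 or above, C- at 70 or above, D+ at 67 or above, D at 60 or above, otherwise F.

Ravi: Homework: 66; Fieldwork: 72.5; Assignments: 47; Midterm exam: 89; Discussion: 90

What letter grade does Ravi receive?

Assignments (47) ≤ Discussion (90), so Discussion stays at 90.
Weighted total:
  Homework 66 × 0.22 = 14.52
  Fieldwork 72.5 × 0.13 = 9.425
  Assignments 47 × 0.14 = 6.58
  Midterm exam 89 × 0.09 = 8.01
  Discussion 90 × 0.42 = 37.8
Sum = 76.335
76.335 is ≥ 73 and < 77 → C

C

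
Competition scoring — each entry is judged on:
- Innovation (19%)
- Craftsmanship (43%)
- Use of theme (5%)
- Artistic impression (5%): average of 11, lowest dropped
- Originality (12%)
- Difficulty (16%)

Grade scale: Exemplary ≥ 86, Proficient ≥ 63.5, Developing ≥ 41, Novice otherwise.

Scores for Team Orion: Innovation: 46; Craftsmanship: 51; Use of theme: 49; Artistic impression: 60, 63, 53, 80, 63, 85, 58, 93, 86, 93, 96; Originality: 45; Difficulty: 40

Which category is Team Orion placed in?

Artistic impression: drop 53 → average of remaining 10 = 777/10 = 77.7
Weighted total:
  Innovation 46 × 0.19 = 8.74
  Craftsmanship 51 × 0.43 = 21.93
  Use of theme 49 × 0.05 = 2.45
  Artistic impression 77.7 × 0.05 = 3.885
  Originality 45 × 0.12 = 5.4
  Difficulty 40 × 0.16 = 6.4
Sum = 48.805
48.805 is ≥ 41 and < 63.5 → Developing

Developing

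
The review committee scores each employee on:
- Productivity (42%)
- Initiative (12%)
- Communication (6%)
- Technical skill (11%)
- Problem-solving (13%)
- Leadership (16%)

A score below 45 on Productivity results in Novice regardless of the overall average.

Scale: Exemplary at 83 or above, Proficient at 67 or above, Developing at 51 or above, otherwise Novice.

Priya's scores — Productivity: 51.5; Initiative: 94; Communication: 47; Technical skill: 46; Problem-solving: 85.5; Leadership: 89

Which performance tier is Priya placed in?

Developing

Productivity score 51.5 ≥ 45: minimum met.
Weighted total:
  Productivity 51.5 × 0.42 = 21.63
  Initiative 94 × 0.12 = 11.28
  Communication 47 × 0.06 = 2.82
  Technical skill 46 × 0.11 = 5.06
  Problem-solving 85.5 × 0.13 = 11.115
  Leadership 89 × 0.16 = 14.24
Sum = 66.145
66.145 is ≥ 51 and < 67 → Developing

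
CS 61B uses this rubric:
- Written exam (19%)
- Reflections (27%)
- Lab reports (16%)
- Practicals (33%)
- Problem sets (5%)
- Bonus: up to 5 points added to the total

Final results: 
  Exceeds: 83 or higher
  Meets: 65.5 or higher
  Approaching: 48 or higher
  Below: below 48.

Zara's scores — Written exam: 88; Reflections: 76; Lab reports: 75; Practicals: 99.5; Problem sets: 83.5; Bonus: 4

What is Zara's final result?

Exceeds

Weighted total:
  Written exam 88 × 0.19 = 16.72
  Reflections 76 × 0.27 = 20.52
  Lab reports 75 × 0.16 = 12
  Practicals 99.5 × 0.33 = 32.835
  Problem sets 83.5 × 0.05 = 4.175
Sum = 86.25
Bonus: 86.25 + 4 = 90.25
90.25 ≥ 83 → Exceeds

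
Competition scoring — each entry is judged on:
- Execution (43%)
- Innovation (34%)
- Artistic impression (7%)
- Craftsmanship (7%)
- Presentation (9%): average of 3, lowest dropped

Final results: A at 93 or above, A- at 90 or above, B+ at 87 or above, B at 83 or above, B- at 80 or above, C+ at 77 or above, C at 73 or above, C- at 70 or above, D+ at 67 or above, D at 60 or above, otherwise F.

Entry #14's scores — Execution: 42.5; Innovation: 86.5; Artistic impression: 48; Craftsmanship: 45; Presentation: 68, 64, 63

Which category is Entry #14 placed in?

D

Presentation: drop 63 → average of remaining 2 = 132/2 = 66
Weighted total:
  Execution 42.5 × 0.43 = 18.275
  Innovation 86.5 × 0.34 = 29.41
  Artistic impression 48 × 0.07 = 3.36
  Craftsmanship 45 × 0.07 = 3.15
  Presentation 66 × 0.09 = 5.94
Sum = 60.135
60.135 is ≥ 60 and < 67 → D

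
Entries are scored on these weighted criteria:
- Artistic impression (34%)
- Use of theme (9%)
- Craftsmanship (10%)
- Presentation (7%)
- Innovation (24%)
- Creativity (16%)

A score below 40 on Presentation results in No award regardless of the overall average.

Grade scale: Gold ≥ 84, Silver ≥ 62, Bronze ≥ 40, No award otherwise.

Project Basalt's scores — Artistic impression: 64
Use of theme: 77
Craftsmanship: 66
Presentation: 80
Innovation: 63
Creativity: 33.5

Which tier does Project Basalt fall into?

Bronze

Presentation score 80 ≥ 40: minimum met.
Weighted total:
  Artistic impression 64 × 0.34 = 21.76
  Use of theme 77 × 0.09 = 6.93
  Craftsmanship 66 × 0.1 = 6.6
  Presentation 80 × 0.07 = 5.6
  Innovation 63 × 0.24 = 15.12
  Creativity 33.5 × 0.16 = 5.36
Sum = 61.37
61.37 is ≥ 40 and < 62 → Bronze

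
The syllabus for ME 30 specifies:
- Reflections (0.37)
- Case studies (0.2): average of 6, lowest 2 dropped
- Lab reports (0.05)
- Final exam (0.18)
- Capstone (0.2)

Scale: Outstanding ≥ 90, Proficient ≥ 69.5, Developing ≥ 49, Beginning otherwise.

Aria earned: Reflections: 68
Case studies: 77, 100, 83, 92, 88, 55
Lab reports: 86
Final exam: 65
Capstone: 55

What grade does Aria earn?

Case studies: drop 55, 77 → average of remaining 4 = 363/4 = 90.75
Weighted total:
  Reflections 68 × 0.37 = 25.16
  Case studies 90.75 × 0.2 = 18.15
  Lab reports 86 × 0.05 = 4.3
  Final exam 65 × 0.18 = 11.7
  Capstone 55 × 0.2 = 11
Sum = 70.31
70.31 is ≥ 69.5 and < 90 → Proficient

Proficient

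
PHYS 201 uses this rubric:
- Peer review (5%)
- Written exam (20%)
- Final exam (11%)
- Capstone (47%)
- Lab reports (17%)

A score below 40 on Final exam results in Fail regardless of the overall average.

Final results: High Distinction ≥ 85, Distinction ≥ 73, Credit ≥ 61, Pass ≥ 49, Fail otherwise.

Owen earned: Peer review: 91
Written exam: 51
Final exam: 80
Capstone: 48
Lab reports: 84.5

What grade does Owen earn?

Pass

Final exam score 80 ≥ 40: minimum met.
Weighted total:
  Peer review 91 × 0.05 = 4.55
  Written exam 51 × 0.2 = 10.2
  Final exam 80 × 0.11 = 8.8
  Capstone 48 × 0.47 = 22.56
  Lab reports 84.5 × 0.17 = 14.365
Sum = 60.475
60.475 is ≥ 49 and < 61 → Pass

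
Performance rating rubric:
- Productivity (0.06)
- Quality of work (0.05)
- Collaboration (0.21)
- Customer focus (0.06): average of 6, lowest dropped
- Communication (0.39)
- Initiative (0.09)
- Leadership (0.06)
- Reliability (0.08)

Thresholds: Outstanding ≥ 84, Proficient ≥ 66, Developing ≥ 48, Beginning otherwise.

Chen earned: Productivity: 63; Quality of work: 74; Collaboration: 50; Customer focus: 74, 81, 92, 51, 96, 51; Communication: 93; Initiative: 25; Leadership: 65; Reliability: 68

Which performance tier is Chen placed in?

Proficient

Customer focus: drop 51 → average of remaining 5 = 394/5 = 78.8
Weighted total:
  Productivity 63 × 0.06 = 3.78
  Quality of work 74 × 0.05 = 3.7
  Collaboration 50 × 0.21 = 10.5
  Customer focus 78.8 × 0.06 = 4.728
  Communication 93 × 0.39 = 36.27
  Initiative 25 × 0.09 = 2.25
  Leadership 65 × 0.06 = 3.9
  Reliability 68 × 0.08 = 5.44
Sum = 70.568
70.568 is ≥ 66 and < 84 → Proficient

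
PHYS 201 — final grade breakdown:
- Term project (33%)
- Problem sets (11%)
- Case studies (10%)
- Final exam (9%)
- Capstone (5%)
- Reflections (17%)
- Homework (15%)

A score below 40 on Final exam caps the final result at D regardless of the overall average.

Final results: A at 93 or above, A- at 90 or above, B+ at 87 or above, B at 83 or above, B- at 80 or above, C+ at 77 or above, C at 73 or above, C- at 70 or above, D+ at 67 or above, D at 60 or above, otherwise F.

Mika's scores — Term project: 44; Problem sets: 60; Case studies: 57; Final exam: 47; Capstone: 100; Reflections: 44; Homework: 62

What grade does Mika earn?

F

Final exam score 47 ≥ 40: minimum met.
Weighted total:
  Term project 44 × 0.33 = 14.52
  Problem sets 60 × 0.11 = 6.6
  Case studies 57 × 0.1 = 5.7
  Final exam 47 × 0.09 = 4.23
  Capstone 100 × 0.05 = 5
  Reflections 44 × 0.17 = 7.48
  Homework 62 × 0.15 = 9.3
Sum = 52.83
52.83 < 60 → F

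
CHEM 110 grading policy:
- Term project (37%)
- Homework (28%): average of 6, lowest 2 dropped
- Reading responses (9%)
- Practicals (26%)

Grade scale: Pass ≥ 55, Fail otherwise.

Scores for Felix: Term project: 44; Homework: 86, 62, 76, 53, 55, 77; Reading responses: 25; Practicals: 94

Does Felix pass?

Pass

Homework: drop 53, 55 → average of remaining 4 = 301/4 = 75.25
Weighted total:
  Term project 44 × 0.37 = 16.28
  Homework 75.25 × 0.28 = 21.07
  Reading responses 25 × 0.09 = 2.25
  Practicals 94 × 0.26 = 24.44
Sum = 64.04
64.04 ≥ 55 → Pass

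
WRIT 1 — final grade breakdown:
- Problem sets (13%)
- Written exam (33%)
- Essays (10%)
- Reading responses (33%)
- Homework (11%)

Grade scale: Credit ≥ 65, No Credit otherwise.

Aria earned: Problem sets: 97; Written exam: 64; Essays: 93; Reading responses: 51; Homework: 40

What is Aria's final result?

No Credit

Weighted total:
  Problem sets 97 × 0.13 = 12.61
  Written exam 64 × 0.33 = 21.12
  Essays 93 × 0.1 = 9.3
  Reading responses 51 × 0.33 = 16.83
  Homework 40 × 0.11 = 4.4
Sum = 64.26
64.26 < 65 → No Credit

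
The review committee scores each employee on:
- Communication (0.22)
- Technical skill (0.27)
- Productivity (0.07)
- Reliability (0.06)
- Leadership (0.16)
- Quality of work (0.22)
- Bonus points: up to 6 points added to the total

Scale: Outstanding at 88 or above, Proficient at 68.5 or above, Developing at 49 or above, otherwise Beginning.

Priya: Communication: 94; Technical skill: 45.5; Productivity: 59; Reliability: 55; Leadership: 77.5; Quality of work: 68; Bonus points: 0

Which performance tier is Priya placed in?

Weighted total:
  Communication 94 × 0.22 = 20.68
  Technical skill 45.5 × 0.27 = 12.285
  Productivity 59 × 0.07 = 4.13
  Reliability 55 × 0.06 = 3.3
  Leadership 77.5 × 0.16 = 12.4
  Quality of work 68 × 0.22 = 14.96
Sum = 67.755
Bonus points: 67.755 + 0 = 67.755
67.755 is ≥ 49 and < 68.5 → Developing

Developing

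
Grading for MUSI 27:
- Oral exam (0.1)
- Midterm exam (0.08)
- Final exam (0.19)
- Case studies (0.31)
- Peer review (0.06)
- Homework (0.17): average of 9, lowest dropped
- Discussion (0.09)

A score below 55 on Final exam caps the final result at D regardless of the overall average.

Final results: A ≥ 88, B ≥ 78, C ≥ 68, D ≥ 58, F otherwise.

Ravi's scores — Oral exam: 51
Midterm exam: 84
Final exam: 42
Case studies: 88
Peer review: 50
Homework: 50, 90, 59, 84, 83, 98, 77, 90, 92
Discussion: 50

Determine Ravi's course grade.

Homework: drop 50 → average of remaining 8 = 673/8 = 84.125
Final exam score 42 < 55: minimum not met.
Weighted total:
  Oral exam 51 × 0.1 = 5.1
  Midterm exam 84 × 0.08 = 6.72
  Final exam 42 × 0.19 = 7.98
  Case studies 88 × 0.31 = 27.28
  Peer review 50 × 0.06 = 3
  Homework 84.125 × 0.17 = 14.30125
  Discussion 50 × 0.09 = 4.5
Sum = 68.88125
68.88125 would be C; cap at D applies → D.

D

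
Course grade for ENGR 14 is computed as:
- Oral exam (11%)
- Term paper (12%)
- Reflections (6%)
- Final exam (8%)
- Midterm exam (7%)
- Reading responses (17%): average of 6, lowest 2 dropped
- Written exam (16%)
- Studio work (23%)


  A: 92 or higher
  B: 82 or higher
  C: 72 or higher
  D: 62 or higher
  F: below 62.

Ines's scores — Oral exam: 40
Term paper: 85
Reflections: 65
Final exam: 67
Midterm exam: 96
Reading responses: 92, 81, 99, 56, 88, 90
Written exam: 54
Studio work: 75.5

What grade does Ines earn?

C

Reading responses: drop 56, 81 → average of remaining 4 = 369/4 = 92.25
Weighted total:
  Oral exam 40 × 0.11 = 4.4
  Term paper 85 × 0.12 = 10.2
  Reflections 65 × 0.06 = 3.9
  Final exam 67 × 0.08 = 5.36
  Midterm exam 96 × 0.07 = 6.72
  Reading responses 92.25 × 0.17 = 15.6825
  Written exam 54 × 0.16 = 8.64
  Studio work 75.5 × 0.23 = 17.365
Sum = 72.2675
72.2675 is ≥ 72 and < 82 → C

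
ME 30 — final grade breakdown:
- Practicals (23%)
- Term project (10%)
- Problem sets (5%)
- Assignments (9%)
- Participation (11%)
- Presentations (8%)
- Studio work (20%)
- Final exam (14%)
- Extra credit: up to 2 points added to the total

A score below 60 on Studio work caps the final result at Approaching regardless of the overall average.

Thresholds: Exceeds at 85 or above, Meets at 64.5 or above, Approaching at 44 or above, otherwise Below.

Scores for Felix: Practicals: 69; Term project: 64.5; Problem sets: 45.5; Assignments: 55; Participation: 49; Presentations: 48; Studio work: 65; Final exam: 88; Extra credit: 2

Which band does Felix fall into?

Studio work score 65 ≥ 60: minimum met.
Weighted total:
  Practicals 69 × 0.23 = 15.87
  Term project 64.5 × 0.1 = 6.45
  Problem sets 45.5 × 0.05 = 2.275
  Assignments 55 × 0.09 = 4.95
  Participation 49 × 0.11 = 5.39
  Presentations 48 × 0.08 = 3.84
  Studio work 65 × 0.2 = 13
  Final exam 88 × 0.14 = 12.32
Sum = 64.095
Extra credit: 64.095 + 2 = 66.095
66.095 is ≥ 64.5 and < 85 → Meets

Meets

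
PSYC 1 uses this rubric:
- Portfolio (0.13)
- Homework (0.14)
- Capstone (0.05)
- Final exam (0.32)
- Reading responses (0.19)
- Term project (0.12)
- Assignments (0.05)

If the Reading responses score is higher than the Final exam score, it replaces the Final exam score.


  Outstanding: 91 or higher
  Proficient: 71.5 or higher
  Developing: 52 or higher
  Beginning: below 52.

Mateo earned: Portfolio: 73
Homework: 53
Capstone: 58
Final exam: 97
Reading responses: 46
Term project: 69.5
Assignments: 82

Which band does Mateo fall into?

Reading responses (46) ≤ Final exam (97), so Final exam stays at 97.
Weighted total:
  Portfolio 73 × 0.13 = 9.49
  Homework 53 × 0.14 = 7.42
  Capstone 58 × 0.05 = 2.9
  Final exam 97 × 0.32 = 31.04
  Reading responses 46 × 0.19 = 8.74
  Term project 69.5 × 0.12 = 8.34
  Assignments 82 × 0.05 = 4.1
Sum = 72.03
72.03 is ≥ 71.5 and < 91 → Proficient

Proficient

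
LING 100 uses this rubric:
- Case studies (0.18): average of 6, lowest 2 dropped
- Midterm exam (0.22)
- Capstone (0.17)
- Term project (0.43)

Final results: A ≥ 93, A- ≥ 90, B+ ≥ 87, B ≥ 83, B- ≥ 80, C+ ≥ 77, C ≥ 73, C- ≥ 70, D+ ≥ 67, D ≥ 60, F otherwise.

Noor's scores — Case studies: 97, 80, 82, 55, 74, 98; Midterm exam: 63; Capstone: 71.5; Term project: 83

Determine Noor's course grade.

C+

Case studies: drop 55, 74 → average of remaining 4 = 357/4 = 89.25
Weighted total:
  Case studies 89.25 × 0.18 = 16.065
  Midterm exam 63 × 0.22 = 13.86
  Capstone 71.5 × 0.17 = 12.155
  Term project 83 × 0.43 = 35.69
Sum = 77.77
77.77 is ≥ 77 and < 80 → C+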